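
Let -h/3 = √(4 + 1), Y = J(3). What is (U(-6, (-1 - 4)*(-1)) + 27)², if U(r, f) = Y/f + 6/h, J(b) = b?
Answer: 19064/25 - 552*√5/25 ≈ 713.19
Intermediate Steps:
Y = 3
h = -3*√5 (h = -3*√(4 + 1) = -3*√5 ≈ -6.7082)
U(r, f) = 3/f - 2*√5/5 (U(r, f) = 3/f + 6/((-3*√5)) = 3/f + 6*(-√5/15) = 3/f - 2*√5/5)
(U(-6, (-1 - 4)*(-1)) + 27)² = ((3/(((-1 - 4)*(-1))) - 2*√5/5) + 27)² = ((3/((-5*(-1))) - 2*√5/5) + 27)² = ((3/5 - 2*√5/5) + 27)² = ((3*(⅕) - 2*√5/5) + 27)² = ((⅗ - 2*√5/5) + 27)² = (138/5 - 2*√5/5)²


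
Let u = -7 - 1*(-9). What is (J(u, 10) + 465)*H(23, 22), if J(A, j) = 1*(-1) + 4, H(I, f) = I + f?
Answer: 21060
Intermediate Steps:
u = 2 (u = -7 + 9 = 2)
J(A, j) = 3 (J(A, j) = -1 + 4 = 3)
(J(u, 10) + 465)*H(23, 22) = (3 + 465)*(23 + 22) = 468*45 = 21060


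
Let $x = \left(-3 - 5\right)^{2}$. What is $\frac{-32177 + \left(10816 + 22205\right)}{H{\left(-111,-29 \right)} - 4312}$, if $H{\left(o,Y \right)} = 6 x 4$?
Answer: $- \frac{211}{694} \approx -0.30403$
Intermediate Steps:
$x = 64$ ($x = \left(-8\right)^{2} = 64$)
$H{\left(o,Y \right)} = 1536$ ($H{\left(o,Y \right)} = 6 \cdot 64 \cdot 4 = 384 \cdot 4 = 1536$)
$\frac{-32177 + \left(10816 + 22205\right)}{H{\left(-111,-29 \right)} - 4312} = \frac{-32177 + \left(10816 + 22205\right)}{1536 - 4312} = \frac{-32177 + 33021}{-2776} = 844 \left(- \frac{1}{2776}\right) = - \frac{211}{694}$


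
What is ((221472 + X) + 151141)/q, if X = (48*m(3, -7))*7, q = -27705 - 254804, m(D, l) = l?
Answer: -370261/282509 ≈ -1.3106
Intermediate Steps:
q = -282509
X = -2352 (X = (48*(-7))*7 = -336*7 = -2352)
((221472 + X) + 151141)/q = ((221472 - 2352) + 151141)/(-282509) = (219120 + 151141)*(-1/282509) = 370261*(-1/282509) = -370261/282509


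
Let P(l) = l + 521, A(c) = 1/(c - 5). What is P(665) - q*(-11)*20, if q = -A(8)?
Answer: 3338/3 ≈ 1112.7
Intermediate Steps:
A(c) = 1/(-5 + c)
q = -⅓ (q = -1/(-5 + 8) = -1/3 = -1*⅓ = -⅓ ≈ -0.33333)
P(l) = 521 + l
P(665) - q*(-11)*20 = (521 + 665) - (-⅓*(-11))*20 = 1186 - 11*20/3 = 1186 - 1*220/3 = 1186 - 220/3 = 3338/3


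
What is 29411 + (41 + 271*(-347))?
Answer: -64585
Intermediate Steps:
29411 + (41 + 271*(-347)) = 29411 + (41 - 94037) = 29411 - 93996 = -64585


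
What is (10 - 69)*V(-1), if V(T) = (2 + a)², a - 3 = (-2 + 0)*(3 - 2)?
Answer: -531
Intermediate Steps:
a = 1 (a = 3 + (-2 + 0)*(3 - 2) = 3 - 2*1 = 3 - 2 = 1)
V(T) = 9 (V(T) = (2 + 1)² = 3² = 9)
(10 - 69)*V(-1) = (10 - 69)*9 = -59*9 = -531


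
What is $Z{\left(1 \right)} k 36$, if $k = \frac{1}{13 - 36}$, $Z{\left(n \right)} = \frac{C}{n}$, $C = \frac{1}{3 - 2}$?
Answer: $- \frac{36}{23} \approx -1.5652$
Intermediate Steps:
$C = 1$ ($C = 1^{-1} = 1$)
$Z{\left(n \right)} = \frac{1}{n}$ ($Z{\left(n \right)} = 1 \frac{1}{n} = \frac{1}{n}$)
$k = - \frac{1}{23}$ ($k = \frac{1}{-23} = - \frac{1}{23} \approx -0.043478$)
$Z{\left(1 \right)} k 36 = 1^{-1} \left(- \frac{1}{23}\right) 36 = 1 \left(- \frac{1}{23}\right) 36 = \left(- \frac{1}{23}\right) 36 = - \frac{36}{23}$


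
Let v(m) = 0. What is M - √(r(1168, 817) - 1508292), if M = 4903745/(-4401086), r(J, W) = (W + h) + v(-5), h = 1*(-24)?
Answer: -4903745/4401086 - I*√1507499 ≈ -1.1142 - 1227.8*I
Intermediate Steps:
h = -24
r(J, W) = -24 + W (r(J, W) = (W - 24) + 0 = (-24 + W) + 0 = -24 + W)
M = -4903745/4401086 (M = 4903745*(-1/4401086) = -4903745/4401086 ≈ -1.1142)
M - √(r(1168, 817) - 1508292) = -4903745/4401086 - √((-24 + 817) - 1508292) = -4903745/4401086 - √(793 - 1508292) = -4903745/4401086 - √(-1507499) = -4903745/4401086 - I*√1507499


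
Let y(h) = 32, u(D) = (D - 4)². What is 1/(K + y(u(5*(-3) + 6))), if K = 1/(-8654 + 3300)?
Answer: 5354/171327 ≈ 0.031250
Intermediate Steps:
u(D) = (-4 + D)²
K = -1/5354 (K = 1/(-5354) = -1/5354 ≈ -0.00018678)
1/(K + y(u(5*(-3) + 6))) = 1/(-1/5354 + 32) = 1/(171327/5354) = 5354/171327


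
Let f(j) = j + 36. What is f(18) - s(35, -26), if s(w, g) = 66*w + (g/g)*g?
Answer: -2230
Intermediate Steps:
s(w, g) = g + 66*w (s(w, g) = 66*w + 1*g = 66*w + g = g + 66*w)
f(j) = 36 + j
f(18) - s(35, -26) = (36 + 18) - (-26 + 66*35) = 54 - (-26 + 2310) = 54 - 1*2284 = 54 - 2284 = -2230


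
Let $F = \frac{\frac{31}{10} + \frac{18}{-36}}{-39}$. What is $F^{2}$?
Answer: $\frac{1}{225} \approx 0.0044444$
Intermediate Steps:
$F = - \frac{1}{15}$ ($F = \left(31 \cdot \frac{1}{10} + 18 \left(- \frac{1}{36}\right)\right) \left(- \frac{1}{39}\right) = \left(\frac{31}{10} - \frac{1}{2}\right) \left(- \frac{1}{39}\right) = \frac{13}{5} \left(- \frac{1}{39}\right) = - \frac{1}{15} \approx -0.066667$)
$F^{2} = \left(- \frac{1}{15}\right)^{2} = \frac{1}{225}$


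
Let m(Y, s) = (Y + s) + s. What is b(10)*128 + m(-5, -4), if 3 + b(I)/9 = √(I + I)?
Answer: -3469 + 2304*√5 ≈ 1682.9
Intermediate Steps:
m(Y, s) = Y + 2*s
b(I) = -27 + 9*√2*√I (b(I) = -27 + 9*√(I + I) = -27 + 9*√(2*I) = -27 + 9*(√2*√I) = -27 + 9*√2*√I)
b(10)*128 + m(-5, -4) = (-27 + 9*√2*√10)*128 + (-5 + 2*(-4)) = (-27 + 18*√5)*128 + (-5 - 8) = (-3456 + 2304*√5) - 13 = -3469 + 2304*√5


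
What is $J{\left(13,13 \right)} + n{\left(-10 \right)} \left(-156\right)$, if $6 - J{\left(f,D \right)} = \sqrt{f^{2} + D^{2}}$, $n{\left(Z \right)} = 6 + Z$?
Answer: $630 - 13 \sqrt{2} \approx 611.62$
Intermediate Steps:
$J{\left(f,D \right)} = 6 - \sqrt{D^{2} + f^{2}}$ ($J{\left(f,D \right)} = 6 - \sqrt{f^{2} + D^{2}} = 6 - \sqrt{D^{2} + f^{2}}$)
$J{\left(13,13 \right)} + n{\left(-10 \right)} \left(-156\right) = \left(6 - \sqrt{13^{2} + 13^{2}}\right) + \left(6 - 10\right) \left(-156\right) = \left(6 - \sqrt{169 + 169}\right) - -624 = \left(6 - \sqrt{338}\right) + 624 = \left(6 - 13 \sqrt{2}\right) + 624 = 630 - 13 \sqrt{2}$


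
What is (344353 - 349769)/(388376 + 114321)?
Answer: -5416/502697 ≈ -0.010774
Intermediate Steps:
(344353 - 349769)/(388376 + 114321) = -5416/502697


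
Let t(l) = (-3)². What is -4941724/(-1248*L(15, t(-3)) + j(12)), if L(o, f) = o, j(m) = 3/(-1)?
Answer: 4941724/18723 ≈ 263.94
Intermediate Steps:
t(l) = 9
j(m) = -3 (j(m) = 3*(-1) = -3)
-4941724/(-1248*L(15, t(-3)) + j(12)) = -4941724/(-1248*15 - 3) = -4941724/(-18720 - 3) = -4941724/(-18723) = -4941724*(-1/18723) = 4941724/18723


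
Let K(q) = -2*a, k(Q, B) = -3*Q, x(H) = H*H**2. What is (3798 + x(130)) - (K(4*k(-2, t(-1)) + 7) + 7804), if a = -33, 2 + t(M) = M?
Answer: 2192928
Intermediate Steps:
t(M) = -2 + M
x(H) = H**3
K(q) = 66 (K(q) = -2*(-33) = 66)
(3798 + x(130)) - (K(4*k(-2, t(-1)) + 7) + 7804) = (3798 + 130**3) - (66 + 7804) = (3798 + 2197000) - 1*7870 = 2200798 - 7870 = 2192928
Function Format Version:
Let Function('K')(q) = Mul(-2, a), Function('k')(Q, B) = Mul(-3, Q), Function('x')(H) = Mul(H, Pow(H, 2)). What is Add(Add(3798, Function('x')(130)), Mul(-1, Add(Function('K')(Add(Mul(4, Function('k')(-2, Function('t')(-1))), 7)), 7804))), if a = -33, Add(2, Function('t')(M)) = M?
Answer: 2192928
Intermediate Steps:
Function('t')(M) = Add(-2, M)
Function('x')(H) = Pow(H, 3)
Function('K')(q) = 66 (Function('K')(q) = Mul(-2, -33) = 66)
Add(Add(3798, Function('x')(130)), Mul(-1, Add(Function('K')(Add(Mul(4, Function('k')(-2, Function('t')(-1))), 7)), 7804))) = Add(Add(3798, Pow(130, 3)), Mul(-1, Add(66, 7804))) = Add(Add(3798, 2197000), Mul(-1, 7870)) = Add(2200798, -7870) = 2192928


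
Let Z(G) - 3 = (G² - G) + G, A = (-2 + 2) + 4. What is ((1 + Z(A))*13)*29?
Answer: 7540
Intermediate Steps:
A = 4 (A = 0 + 4 = 4)
Z(G) = 3 + G² (Z(G) = 3 + ((G² - G) + G) = 3 + G²)
((1 + Z(A))*13)*29 = ((1 + (3 + 4²))*13)*29 = ((1 + (3 + 16))*13)*29 = ((1 + 19)*13)*29 = (20*13)*29 = 260*29 = 7540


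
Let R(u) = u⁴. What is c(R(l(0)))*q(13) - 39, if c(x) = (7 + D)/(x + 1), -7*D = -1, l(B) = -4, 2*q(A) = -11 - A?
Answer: -70761/1799 ≈ -39.333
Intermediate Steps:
q(A) = -11/2 - A/2 (q(A) = (-11 - A)/2 = -11/2 - A/2)
D = ⅐ (D = -⅐*(-1) = ⅐ ≈ 0.14286)
c(x) = 50/(7*(1 + x)) (c(x) = (7 + ⅐)/(x + 1) = 50/(7*(1 + x)))
c(R(l(0)))*q(13) - 39 = (50/(7*(1 + (-4)⁴)))*(-11/2 - ½*13) - 39 = (50/(7*(1 + 256)))*(-11/2 - 13/2) - 39 = ((50/7)/257)*(-12) - 39 = ((50/7)*(1/257))*(-12) - 39 = (50/1799)*(-12) - 39 = -600/1799 - 39 = -70761/1799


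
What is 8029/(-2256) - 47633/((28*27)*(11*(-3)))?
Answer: -7737287/4690224 ≈ -1.6497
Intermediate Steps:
8029/(-2256) - 47633/((28*27)*(11*(-3))) = 8029*(-1/2256) - 47633/(756*(-33)) = -8029/2256 - 47633/(-24948) = -8029/2256 - 47633*(-1/24948) = -8029/2256 + 47633/24948 = -7737287/4690224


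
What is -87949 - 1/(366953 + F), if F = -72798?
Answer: -25870638096/294155 ≈ -87949.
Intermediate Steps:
-87949 - 1/(366953 + F) = -87949 - 1/(366953 - 72798) = -87949 - 1/294155 = -25870638096/294155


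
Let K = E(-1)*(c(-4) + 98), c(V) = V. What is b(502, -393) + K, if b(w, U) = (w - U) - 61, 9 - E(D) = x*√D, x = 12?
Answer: 1680 - 1128*I ≈ 1680.0 - 1128.0*I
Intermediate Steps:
E(D) = 9 - 12*√D
K = 846 - 1128*I (K = (9 - 12*I)*(-4 + 98) = (9 - 12*I)*94 = 846 - 1128*I ≈ 846.0 - 1128.0*I)
b(w, U) = -61 + w - U
b(502, -393) + K = (-61 + 502 - 1*(-393)) + (846 - 1128*I) = (-61 + 502 + 393) + (846 - 1128*I) = 834 + (846 - 1128*I) = 1680 - 1128*I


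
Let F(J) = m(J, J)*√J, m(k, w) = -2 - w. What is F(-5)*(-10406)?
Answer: -31218*I*√5 ≈ -69806.0*I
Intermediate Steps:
F(J) = √J*(-2 - J) (F(J) = (-2 - J)*√J = √J*(-2 - J))
F(-5)*(-10406) = (√(-5)*(-2 - 1*(-5)))*(-10406) = ((I*√5)*(-2 + 5))*(-10406) = ((I*√5)*3)*(-10406) = (3*I*√5)*(-10406) = -31218*I*√5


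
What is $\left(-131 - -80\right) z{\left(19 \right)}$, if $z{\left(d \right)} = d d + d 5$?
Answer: $-23256$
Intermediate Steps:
$z{\left(d \right)} = d^{2} + 5 d$
$\left(-131 - -80\right) z{\left(19 \right)} = \left(-131 - -80\right) 19 \left(5 + 19\right) = \left(-131 + 80\right) 19 \cdot 24 = \left(-51\right) 456 = -23256$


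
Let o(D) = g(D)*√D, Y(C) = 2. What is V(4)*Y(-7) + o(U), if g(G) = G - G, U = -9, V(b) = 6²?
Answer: 72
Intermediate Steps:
V(b) = 36
g(G) = 0
o(D) = 0 (o(D) = 0*√D = 0)
V(4)*Y(-7) + o(U) = 36*2 + 0 = 72 + 0 = 72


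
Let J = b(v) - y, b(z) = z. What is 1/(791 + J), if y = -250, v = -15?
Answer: 1/1026 ≈ 0.00097466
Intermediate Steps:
J = 235 (J = -15 - 1*(-250) = -15 + 250 = 235)
1/(791 + J) = 1/(791 + 235) = 1/1026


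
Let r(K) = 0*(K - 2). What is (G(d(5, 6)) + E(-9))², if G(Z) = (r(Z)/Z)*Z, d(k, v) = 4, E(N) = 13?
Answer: 169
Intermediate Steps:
r(K) = 0 (r(K) = 0*(-2 + K) = 0)
G(Z) = 0 (G(Z) = (0/Z)*Z = 0*Z = 0)
(G(d(5, 6)) + E(-9))² = (0 + 13)² = 13² = 169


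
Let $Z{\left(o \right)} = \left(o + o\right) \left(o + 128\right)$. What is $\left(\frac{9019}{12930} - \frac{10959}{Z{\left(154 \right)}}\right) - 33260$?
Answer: $- \frac{6225322914401}{187174680} \approx -33259.0$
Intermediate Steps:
$Z{\left(o \right)} = 2 o \left(128 + o\right)$
$\left(\frac{9019}{12930} - \frac{10959}{Z{\left(154 \right)}}\right) - 33260 = \left(\frac{9019}{12930} - \frac{10959}{2 \cdot 154 \left(128 + 154\right)}\right) - 33260 = \left(9019 \cdot \frac{1}{12930} - \frac{10959}{2 \cdot 154 \cdot 282}\right) - 33260 = \left(\frac{9019}{12930} - \frac{10959}{86856}\right) - 33260 = \left(\frac{9019}{12930} - \frac{3653}{28952}\right) - 33260 = \frac{106942399}{187174680} - 33260 = - \frac{6225322914401}{187174680}$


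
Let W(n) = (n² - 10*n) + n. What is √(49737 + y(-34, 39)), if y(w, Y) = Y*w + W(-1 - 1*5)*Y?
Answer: 9*√641 ≈ 227.86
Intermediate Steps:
W(n) = n² - 9*n
y(w, Y) = 90*Y + Y*w (y(w, Y) = Y*w + ((-1 - 1*5)*(-9 + (-1 - 1*5)))*Y = Y*w + ((-1 - 5)*(-9 + (-1 - 5)))*Y = Y*w + (-6*(-9 - 6))*Y = Y*w + (-6*(-15))*Y = Y*w + 90*Y = 90*Y + Y*w)
√(49737 + y(-34, 39)) = √(49737 + 39*(90 - 34)) = √(49737 + 39*56) = √(49737 + 2184) = √51921 = 9*√641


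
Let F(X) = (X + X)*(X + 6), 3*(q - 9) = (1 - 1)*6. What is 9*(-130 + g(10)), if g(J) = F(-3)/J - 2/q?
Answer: -5941/5 ≈ -1188.2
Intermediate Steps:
q = 9 (q = 9 + ((1 - 1)*6)/3 = 9 + (0*6)/3 = 9 + (⅓)*0 = 9 + 0 = 9)
F(X) = 2*X*(6 + X) (F(X) = (2*X)*(6 + X) = 2*X*(6 + X))
g(J) = -2/9 - 18/J (g(J) = (2*(-3)*(6 - 3))/J - 2/9 = (2*(-3)*3)/J - 2*⅑ = -18/J - 2/9 = -2/9 - 18/J)
9*(-130 + g(10)) = 9*(-130 + (-2/9 - 18/10)) = 9*(-130 + (-2/9 - 18*⅒)) = 9*(-130 + (-2/9 - 9/5)) = 9*(-130 - 91/45) = 9*(-5941/45) = -5941/5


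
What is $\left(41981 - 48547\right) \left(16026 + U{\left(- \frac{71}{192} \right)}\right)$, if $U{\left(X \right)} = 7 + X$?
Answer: $- \frac{10105943995}{96} \approx -1.0527 \cdot 10^{8}$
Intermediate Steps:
$\left(41981 - 48547\right) \left(16026 + U{\left(- \frac{71}{192} \right)}\right) = \left(41981 - 48547\right) \left(16026 + \left(7 - \frac{71}{192}\right)\right) = - 6566 \left(16026 + \left(7 - \frac{71}{192}\right)\right) = - 6566 \left(16026 + \frac{1273}{192}\right) = \left(-6566\right) \frac{3078265}{192} = - \frac{10105943995}{96}$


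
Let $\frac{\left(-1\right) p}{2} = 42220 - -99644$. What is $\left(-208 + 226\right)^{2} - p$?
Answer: $284052$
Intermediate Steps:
$p = -283728$ ($p = - 2 \left(42220 - -99644\right) = - 2 \left(42220 + 99644\right) = \left(-2\right) 141864 = -283728$)
$\left(-208 + 226\right)^{2} - p = \left(-208 + 226\right)^{2} - -283728 = 18^{2} + 283728 = 324 + 283728 = 284052$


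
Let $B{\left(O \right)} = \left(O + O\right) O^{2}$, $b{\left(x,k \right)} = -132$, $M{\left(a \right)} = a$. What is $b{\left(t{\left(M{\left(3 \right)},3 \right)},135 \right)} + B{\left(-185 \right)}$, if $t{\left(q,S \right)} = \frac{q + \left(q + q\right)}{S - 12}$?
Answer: $-12663382$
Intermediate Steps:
$t{\left(q,S \right)} = \frac{3 q}{-12 + S}$ ($t{\left(q,S \right)} = \frac{q + 2 q}{-12 + S} = \frac{3 q}{-12 + S}$)
$B{\left(O \right)} = 2 O^{3}$ ($B{\left(O \right)} = 2 O O^{2} = 2 O^{3}$)
$b{\left(t{\left(M{\left(3 \right)},3 \right)},135 \right)} + B{\left(-185 \right)} = -132 + 2 \left(-185\right)^{3} = -132 + 2 \left(-6331625\right) = -132 - 12663250 = -12663382$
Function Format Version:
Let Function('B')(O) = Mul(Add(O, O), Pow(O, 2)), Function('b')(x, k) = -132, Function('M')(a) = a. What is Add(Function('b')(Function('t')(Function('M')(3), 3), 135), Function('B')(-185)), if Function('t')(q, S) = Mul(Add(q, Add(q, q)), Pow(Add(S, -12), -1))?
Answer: -12663382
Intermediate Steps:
Function('t')(q, S) = Mul(3, q, Pow(Add(-12, S), -1)) (Function('t')(q, S) = Mul(Add(q, Mul(2, q)), Pow(Add(-12, S), -1)) = Mul(Mul(3, q), Pow(Add(-12, S), -1)) = Mul(3, q, Pow(Add(-12, S), -1)))
Function('B')(O) = Mul(2, Pow(O, 3)) (Function('B')(O) = Mul(Mul(2, O), Pow(O, 2)) = Mul(2, Pow(O, 3)))
Add(Function('b')(Function('t')(Function('M')(3), 3), 135), Function('B')(-185)) = Add(-132, Mul(2, Pow(-185, 3))) = Add(-132, Mul(2, -6331625)) = Add(-132, -12663250) = -12663382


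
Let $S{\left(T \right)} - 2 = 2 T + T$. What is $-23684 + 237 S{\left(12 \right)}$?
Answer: $-14678$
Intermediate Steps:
$S{\left(T \right)} = 2 + 3 T$ ($S{\left(T \right)} = 2 + \left(2 T + T\right) = 2 + 3 T$)
$-23684 + 237 S{\left(12 \right)} = -23684 + 237 \left(2 + 3 \cdot 12\right) = -23684 + 237 \left(2 + 36\right) = -23684 + 237 \cdot 38 = -23684 + 9006 = -14678$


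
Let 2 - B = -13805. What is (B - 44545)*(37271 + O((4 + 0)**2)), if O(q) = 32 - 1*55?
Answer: -1144929024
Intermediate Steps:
B = 13807 (B = 2 - 1*(-13805) = 2 + 13805 = 13807)
O(q) = -23 (O(q) = 32 - 55 = -23)
(B - 44545)*(37271 + O((4 + 0)**2)) = (13807 - 44545)*(37271 - 23) = -30738*37248 = -1144929024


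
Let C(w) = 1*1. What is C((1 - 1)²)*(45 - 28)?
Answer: 17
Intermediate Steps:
C(w) = 1
C((1 - 1)²)*(45 - 28) = 1*(45 - 28) = 1*17 = 17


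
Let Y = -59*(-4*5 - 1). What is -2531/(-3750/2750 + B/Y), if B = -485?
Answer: 34494999/23920 ≈ 1442.1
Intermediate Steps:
Y = 1239 (Y = -59*(-20 - 1) = -59*(-21) = 1239)
-2531/(-3750/2750 + B/Y) = -2531/(-3750/2750 - 485/1239) = -2531/(-3750*1/2750 - 485*1/1239) = -2531/(-15/11 - 485/1239) = -2531/(-23920/13629) = -2531*(-13629/23920) = 34494999/23920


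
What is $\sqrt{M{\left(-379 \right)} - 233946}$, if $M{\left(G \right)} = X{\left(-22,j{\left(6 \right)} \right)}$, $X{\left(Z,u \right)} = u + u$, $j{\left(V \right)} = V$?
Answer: $i \sqrt{233934} \approx 483.67 i$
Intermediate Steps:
$X{\left(Z,u \right)} = 2 u$
$M{\left(G \right)} = 12$ ($M{\left(G \right)} = 2 \cdot 6 = 12$)
$\sqrt{M{\left(-379 \right)} - 233946} = \sqrt{12 - 233946} = \sqrt{-233934} = i \sqrt{233934}$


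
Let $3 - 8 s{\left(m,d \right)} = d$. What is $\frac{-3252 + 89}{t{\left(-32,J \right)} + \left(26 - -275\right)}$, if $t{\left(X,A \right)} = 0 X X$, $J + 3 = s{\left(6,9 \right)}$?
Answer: $- \frac{3163}{301} \approx -10.508$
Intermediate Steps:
$s{\left(m,d \right)} = \frac{3}{8} - \frac{d}{8}$
$J = - \frac{15}{4}$ ($J = -3 + \left(\frac{3}{8} - \frac{9}{8}\right) = -3 - \frac{3}{4} = - \frac{15}{4} \approx -3.75$)
$t{\left(X,A \right)} = 0$ ($t{\left(X,A \right)} = 0 X = 0$)
$\frac{-3252 + 89}{t{\left(-32,J \right)} + \left(26 - -275\right)} = \frac{-3252 + 89}{0 + \left(26 - -275\right)} = - \frac{3163}{0 + \left(26 + 275\right)} = - \frac{3163}{0 + 301} = - \frac{3163}{301}$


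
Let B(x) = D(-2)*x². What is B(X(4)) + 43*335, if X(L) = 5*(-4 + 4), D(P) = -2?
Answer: 14405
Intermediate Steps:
X(L) = 0 (X(L) = 5*0 = 0)
B(x) = -2*x²
B(X(4)) + 43*335 = -2*0² + 43*335 = -2*0 + 14405 = 0 + 14405 = 14405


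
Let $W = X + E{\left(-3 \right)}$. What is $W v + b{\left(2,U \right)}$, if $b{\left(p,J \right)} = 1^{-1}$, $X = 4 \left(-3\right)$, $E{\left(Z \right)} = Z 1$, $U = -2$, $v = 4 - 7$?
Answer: $46$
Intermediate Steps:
$v = -3$
$E{\left(Z \right)} = Z$
$X = -12$
$b{\left(p,J \right)} = 1$
$W = -15$ ($W = -12 - 3 = -15$)
$W v + b{\left(2,U \right)} = \left(-15\right) \left(-3\right) + 1 = 45 + 1 = 46$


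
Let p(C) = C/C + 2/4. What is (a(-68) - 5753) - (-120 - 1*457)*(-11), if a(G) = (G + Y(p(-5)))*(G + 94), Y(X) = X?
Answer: -13829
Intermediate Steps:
p(C) = 3/2 (p(C) = 1 + 2*(¼) = 1 + ½ = 3/2)
a(G) = (94 + G)*(3/2 + G) (a(G) = (G + 3/2)*(G + 94) = (3/2 + G)*(94 + G) = (94 + G)*(3/2 + G))
(a(-68) - 5753) - (-120 - 1*457)*(-11) = ((141 + (-68)² + (191/2)*(-68)) - 5753) - (-120 - 1*457)*(-11) = ((141 + 4624 - 6494) - 5753) - (-120 - 457)*(-11) = (-1729 - 5753) - (-577)*(-11) = -7482 - 1*6347 = -7482 - 6347 = -13829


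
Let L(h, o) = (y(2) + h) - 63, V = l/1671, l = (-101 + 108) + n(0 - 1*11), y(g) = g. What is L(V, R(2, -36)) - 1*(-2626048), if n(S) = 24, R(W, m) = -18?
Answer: 4388024308/1671 ≈ 2.6260e+6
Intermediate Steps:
l = 31 (l = (-101 + 108) + 24 = 7 + 24 = 31)
V = 31/1671 ≈ 0.018552
L(h, o) = -61 + h (L(h, o) = (2 + h) - 63 = -61 + h)
L(V, R(2, -36)) - 1*(-2626048) = (-61 + 31/1671) - 1*(-2626048) = -101900/1671 + 2626048 = 4388024308/1671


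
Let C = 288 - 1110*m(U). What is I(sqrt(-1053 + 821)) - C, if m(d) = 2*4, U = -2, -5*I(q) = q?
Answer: 8592 - 2*I*sqrt(58)/5 ≈ 8592.0 - 3.0463*I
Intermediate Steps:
I(q) = -q/5
m(d) = 8
C = -8592 (C = 288 - 1110*8 = 288 - 8880 = -8592)
I(sqrt(-1053 + 821)) - C = -sqrt(-1053 + 821)/5 - 1*(-8592) = -2*I*sqrt(58)/5 + 8592 = 8592 - 2*I*sqrt(58)/5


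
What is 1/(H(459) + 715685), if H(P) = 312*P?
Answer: 1/858893 ≈ 1.1643e-6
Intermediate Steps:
1/(H(459) + 715685) = 1/(312*459 + 715685) = 1/(143208 + 715685) = 1/858893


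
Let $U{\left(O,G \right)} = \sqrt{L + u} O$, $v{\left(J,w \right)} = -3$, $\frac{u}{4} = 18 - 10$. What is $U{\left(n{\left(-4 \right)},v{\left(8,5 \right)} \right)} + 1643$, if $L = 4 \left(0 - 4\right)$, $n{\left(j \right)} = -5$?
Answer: $1623$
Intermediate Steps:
$u = 32$ ($u = 4 \left(18 - 10\right) = 4 \cdot 8 = 32$)
$L = -16$ ($L = 4 \left(-4\right) = -16$)
$U{\left(O,G \right)} = 4 O$ ($U{\left(O,G \right)} = \sqrt{-16 + 32} O = \sqrt{16} O = 4 O$)
$U{\left(n{\left(-4 \right)},v{\left(8,5 \right)} \right)} + 1643 = 4 \left(-5\right) + 1643 = -20 + 1643 = 1623$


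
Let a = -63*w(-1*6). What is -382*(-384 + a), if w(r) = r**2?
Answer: 1013064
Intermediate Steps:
a = -2268 (a = -63*(-1*6)**2 = -63*(-6)**2 = -63*36 = -2268)
-382*(-384 + a) = -382*(-384 - 2268) = -382*(-2652) = 1013064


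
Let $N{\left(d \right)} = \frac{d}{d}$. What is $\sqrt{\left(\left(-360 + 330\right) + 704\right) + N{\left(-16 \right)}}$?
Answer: $15 \sqrt{3} \approx 25.981$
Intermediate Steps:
$N{\left(d \right)} = 1$
$\sqrt{\left(\left(-360 + 330\right) + 704\right) + N{\left(-16 \right)}} = \sqrt{\left(\left(-360 + 330\right) + 704\right) + 1} = \sqrt{\left(-30 + 704\right) + 1} = \sqrt{674 + 1} = \sqrt{675} = 15 \sqrt{3}$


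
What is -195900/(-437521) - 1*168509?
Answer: -73726030289/437521 ≈ -1.6851e+5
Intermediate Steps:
-195900/(-437521) - 1*168509 = -195900*(-1/437521) - 168509 = 195900/437521 - 168509 = -73726030289/437521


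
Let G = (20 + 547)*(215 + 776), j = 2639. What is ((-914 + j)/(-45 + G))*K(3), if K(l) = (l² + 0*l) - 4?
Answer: 2875/187284 ≈ 0.015351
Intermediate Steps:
K(l) = -4 + l² (K(l) = (l² + 0) - 4 = l² - 4 = -4 + l²)
G = 561897 (G = 567*991 = 561897)
((-914 + j)/(-45 + G))*K(3) = ((-914 + 2639)/(-45 + 561897))*(-4 + 3²) = (1725/561852)*(-4 + 9) = (1725*(1/561852))*5 = (575/187284)*5 = 2875/187284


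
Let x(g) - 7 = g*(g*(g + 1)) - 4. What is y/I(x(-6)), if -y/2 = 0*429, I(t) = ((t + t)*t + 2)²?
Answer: 0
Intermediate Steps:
x(g) = 3 + g²*(1 + g) (x(g) = 7 + (g*(g*(g + 1)) - 4) = 7 + (g*(g*(1 + g)) - 4) = 7 + (g²*(1 + g) - 4) = 7 + (-4 + g²*(1 + g)) = 3 + g²*(1 + g))
I(t) = (2 + 2*t²)² (I(t) = ((2*t)*t + 2)² = (2*t² + 2)² = (2 + 2*t²)²)
y = 0 (y = -0*429 = -2*0 = 0)
y/I(x(-6)) = 0/((4*(1 + (3 + (-6)² + (-6)³)²)²)) = 0/((4*(1 + (3 + 36 - 216)²)²)) = 0/((4*(1 + (-177)²)²)) = 0/((4*(1 + 31329)²)) = 0/((4*31330²)) = 0/((4*981568900)) = 0/3926275600 = 0*(1/3926275600) = 0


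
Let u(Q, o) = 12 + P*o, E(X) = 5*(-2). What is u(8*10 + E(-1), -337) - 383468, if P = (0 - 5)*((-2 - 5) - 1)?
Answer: -396936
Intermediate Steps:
E(X) = -10
P = 40 (P = -5*(-7 - 1) = -5*(-8) = 40)
u(Q, o) = 12 + 40*o
u(8*10 + E(-1), -337) - 383468 = (12 + 40*(-337)) - 383468 = (12 - 13480) - 383468 = -13468 - 383468 = -396936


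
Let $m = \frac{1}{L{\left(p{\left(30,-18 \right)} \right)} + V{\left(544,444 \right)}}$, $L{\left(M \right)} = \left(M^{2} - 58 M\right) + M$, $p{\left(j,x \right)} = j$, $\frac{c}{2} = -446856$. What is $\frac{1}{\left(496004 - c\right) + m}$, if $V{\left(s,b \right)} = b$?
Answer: $\frac{366}{508636055} \approx 7.1957 \cdot 10^{-7}$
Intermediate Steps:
$c = -893712$ ($c = 2 \left(-446856\right) = -893712$)
$L{\left(M \right)} = M^{2} - 57 M$
$m = - \frac{1}{366}$ ($m = \frac{1}{30 \left(-57 + 30\right) + 444} = \frac{1}{30 \left(-27\right) + 444} = \frac{1}{-810 + 444} = \frac{1}{-366} = - \frac{1}{366} \approx -0.0027322$)
$\frac{1}{\left(496004 - c\right) + m} = \frac{1}{\left(496004 - -893712\right) - \frac{1}{366}} = \frac{1}{\left(496004 + 893712\right) - \frac{1}{366}} = \frac{1}{1389716 - \frac{1}{366}} = \frac{1}{\frac{508636055}{366}} = \frac{366}{508636055}$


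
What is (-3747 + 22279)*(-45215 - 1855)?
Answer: -872301240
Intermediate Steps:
(-3747 + 22279)*(-45215 - 1855) = 18532*(-47070) = -872301240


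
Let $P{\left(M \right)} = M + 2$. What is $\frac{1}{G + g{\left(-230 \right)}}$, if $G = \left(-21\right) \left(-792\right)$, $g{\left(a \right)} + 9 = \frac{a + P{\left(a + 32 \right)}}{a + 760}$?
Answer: $\frac{265}{4404882} \approx 6.0161 \cdot 10^{-5}$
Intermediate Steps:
$P{\left(M \right)} = 2 + M$
$g{\left(a \right)} = -9 + \frac{34 + 2 a}{760 + a}$ ($g{\left(a \right)} = -9 + \frac{a + \left(2 + \left(a + 32\right)\right)}{a + 760} = -9 + \frac{a + \left(2 + \left(32 + a\right)\right)}{760 + a} = -9 + \frac{a + \left(34 + a\right)}{760 + a} = -9 + \frac{34 + 2 a}{760 + a}$)
$G = 16632$
$\frac{1}{G + g{\left(-230 \right)}} = \frac{1}{16632 + \frac{-6806 - -1610}{760 - 230}} = \frac{1}{16632 + \frac{-6806 + 1610}{530}} = \frac{1}{16632 + \frac{1}{530} \left(-5196\right)} = \frac{1}{16632 - \frac{2598}{265}} = \frac{1}{\frac{4404882}{265}} = \frac{265}{4404882}$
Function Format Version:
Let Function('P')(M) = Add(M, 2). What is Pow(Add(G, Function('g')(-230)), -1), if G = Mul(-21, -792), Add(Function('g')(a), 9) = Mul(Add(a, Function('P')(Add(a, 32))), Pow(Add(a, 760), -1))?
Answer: Rational(265, 4404882) ≈ 6.0161e-5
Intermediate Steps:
Function('P')(M) = Add(2, M)
Function('g')(a) = Add(-9, Mul(Pow(Add(760, a), -1), Add(34, Mul(2, a)))) (Function('g')(a) = Add(-9, Mul(Add(a, Add(2, Add(a, 32))), Pow(Add(a, 760), -1))) = Add(-9, Mul(Add(a, Add(2, Add(32, a))), Pow(Add(760, a), -1))) = Add(-9, Mul(Add(a, Add(34, a)), Pow(Add(760, a), -1))) = Add(-9, Mul(Add(34, Mul(2, a)), Pow(Add(760, a), -1))) = Add(-9, Mul(Pow(Add(760, a), -1), Add(34, Mul(2, a)))))
G = 16632
Pow(Add(G, Function('g')(-230)), -1) = Pow(Add(16632, Mul(Pow(Add(760, -230), -1), Add(-6806, Mul(-7, -230)))), -1) = Pow(Add(16632, Mul(Pow(530, -1), Add(-6806, 1610))), -1) = Pow(Add(16632, Mul(Rational(1, 530), -5196)), -1) = Pow(Add(16632, Rational(-2598, 265)), -1) = Pow(Rational(4404882, 265), -1) = Rational(265, 4404882)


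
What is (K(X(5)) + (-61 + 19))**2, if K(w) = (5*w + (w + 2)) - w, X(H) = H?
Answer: 225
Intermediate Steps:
K(w) = 2 + 5*w (K(w) = (5*w + (2 + w)) - w = (2 + 6*w) - w = 2 + 5*w)
(K(X(5)) + (-61 + 19))**2 = ((2 + 5*5) + (-61 + 19))**2 = ((2 + 25) - 42)**2 = (27 - 42)**2 = (-15)**2 = 225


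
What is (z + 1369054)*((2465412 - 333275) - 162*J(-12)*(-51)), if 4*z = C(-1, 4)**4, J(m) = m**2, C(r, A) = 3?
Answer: 18191519333905/4 ≈ 4.5479e+12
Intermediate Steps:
z = 81/4 (z = (1/4)*3**4 = (1/4)*81 = 81/4 ≈ 20.250)
(z + 1369054)*((2465412 - 333275) - 162*J(-12)*(-51)) = (81/4 + 1369054)*((2465412 - 333275) - 162*(-12)**2*(-51)) = 5476297*(2132137 - 162*144*(-51))/4 = 5476297*(2132137 - 23328*(-51))/4 = 5476297*(2132137 + 1189728)/4 = (5476297/4)*3321865 = 18191519333905/4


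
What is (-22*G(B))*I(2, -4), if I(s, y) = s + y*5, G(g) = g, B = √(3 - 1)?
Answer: 396*√2 ≈ 560.03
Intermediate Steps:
B = √2 ≈ 1.4142
I(s, y) = s + 5*y
(-22*G(B))*I(2, -4) = (-22*√2)*(2 + 5*(-4)) = (-22*√2)*(2 - 20) = -22*√2*(-18) = 396*√2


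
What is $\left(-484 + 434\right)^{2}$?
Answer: $2500$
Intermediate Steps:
$\left(-484 + 434\right)^{2} = \left(-50\right)^{2} = 2500$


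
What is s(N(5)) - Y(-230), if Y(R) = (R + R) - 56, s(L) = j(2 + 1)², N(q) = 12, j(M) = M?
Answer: 525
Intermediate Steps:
s(L) = 9 (s(L) = (2 + 1)² = 3² = 9)
Y(R) = -56 + 2*R (Y(R) = 2*R - 56 = -56 + 2*R)
s(N(5)) - Y(-230) = 9 - (-56 + 2*(-230)) = 9 - (-56 - 460) = 9 - 1*(-516) = 9 + 516 = 525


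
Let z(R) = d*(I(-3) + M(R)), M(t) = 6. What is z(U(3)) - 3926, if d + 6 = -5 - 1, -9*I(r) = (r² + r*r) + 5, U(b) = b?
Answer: -11902/3 ≈ -3967.3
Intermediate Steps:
I(r) = -5/9 - 2*r²/9 (I(r) = -((r² + r*r) + 5)/9 = -((r² + r²) + 5)/9 = -(2*r² + 5)/9 = -(5 + 2*r²)/9 = -5/9 - 2*r²/9)
d = -12 (d = -6 + (-5 - 1) = -6 - 6 = -12)
z(R) = -124/3 (z(R) = -12*((-5/9 - 2/9*(-3)²) + 6) = -12*((-5/9 - 2/9*9) + 6) = -12*((-5/9 - 2) + 6) = -12*(-23/9 + 6) = -12*31/9 = -124/3)
z(U(3)) - 3926 = -124/3 - 3926 = -11902/3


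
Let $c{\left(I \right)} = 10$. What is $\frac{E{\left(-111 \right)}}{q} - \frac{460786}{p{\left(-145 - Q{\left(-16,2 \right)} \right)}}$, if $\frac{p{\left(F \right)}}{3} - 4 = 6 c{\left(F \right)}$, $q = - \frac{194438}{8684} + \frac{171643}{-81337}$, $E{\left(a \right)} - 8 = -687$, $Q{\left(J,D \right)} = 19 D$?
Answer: $- \frac{1970518230006901}{830666468064} \approx -2372.2$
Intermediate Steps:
$E{\left(a \right)} = -679$ ($E{\left(a \right)} = 8 - 687 = -679$)
$q = - \frac{8652775709}{353165254}$ ($q = \left(-194438\right) \frac{1}{8684} + 171643 \left(- \frac{1}{81337}\right) = - \frac{97219}{4342} - \frac{171643}{81337} = - \frac{8652775709}{353165254} \approx -24.501$)
$p{\left(F \right)} = 192$ ($p{\left(F \right)} = 12 + 3 \cdot 6 \cdot 10 = 12 + 3 \cdot 60 = 12 + 180 = 192$)
$\frac{E{\left(-111 \right)}}{q} - \frac{460786}{p{\left(-145 - Q{\left(-16,2 \right)} \right)}} = - \frac{679}{- \frac{8652775709}{353165254}} - \frac{460786}{192} = \left(-679\right) \left(- \frac{353165254}{8652775709}\right) - \frac{230393}{96} = \frac{239799207466}{8652775709} - \frac{230393}{96} = - \frac{1970518230006901}{830666468064}$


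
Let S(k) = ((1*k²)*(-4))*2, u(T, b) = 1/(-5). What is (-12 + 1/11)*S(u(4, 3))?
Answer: 1048/275 ≈ 3.8109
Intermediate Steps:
u(T, b) = -⅕
S(k) = -8*k² (S(k) = (k²*(-4))*2 = -4*k²*2 = -8*k²)
(-12 + 1/11)*S(u(4, 3)) = (-12 + 1/11)*(-8*(-⅕)²) = (-12 + 1/11)*(-8*1/25) = -131/11*(-8/25) = 1048/275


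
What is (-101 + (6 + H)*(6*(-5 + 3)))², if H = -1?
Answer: 25921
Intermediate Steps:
(-101 + (6 + H)*(6*(-5 + 3)))² = (-101 + (6 - 1)*(6*(-5 + 3)))² = (-101 + 5*(6*(-2)))² = (-101 + 5*(-12))² = (-101 - 60)² = (-161)² = 25921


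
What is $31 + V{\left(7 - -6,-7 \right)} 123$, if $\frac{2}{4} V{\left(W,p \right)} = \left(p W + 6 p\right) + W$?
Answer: $-29489$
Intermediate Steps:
$V{\left(W,p \right)} = 2 W + 12 p + 2 W p$ ($V{\left(W,p \right)} = 2 \left(\left(p W + 6 p\right) + W\right) = 2 \left(\left(W p + 6 p\right) + W\right) = 2 \left(\left(6 p + W p\right) + W\right) = 2 \left(W + 6 p + W p\right) = 2 W + 12 p + 2 W p$)
$31 + V{\left(7 - -6,-7 \right)} 123 = 31 + \left(2 \left(7 - -6\right) + 12 \left(-7\right) + 2 \left(7 - -6\right) \left(-7\right)\right) 123 = 31 + \left(2 \left(7 + 6\right) - 84 + 2 \left(7 + 6\right) \left(-7\right)\right) 123 = 31 + \left(2 \cdot 13 - 84 + 2 \cdot 13 \left(-7\right)\right) 123 = 31 + \left(26 - 84 - 182\right) 123 = 31 - 29520 = -29489$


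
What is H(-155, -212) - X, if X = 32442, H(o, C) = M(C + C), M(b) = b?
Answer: -32866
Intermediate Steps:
H(o, C) = 2*C (H(o, C) = C + C = 2*C)
H(-155, -212) - X = 2*(-212) - 1*32442 = -424 - 32442 = -32866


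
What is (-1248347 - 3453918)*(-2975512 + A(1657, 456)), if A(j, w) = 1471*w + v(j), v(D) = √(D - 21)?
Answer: 10837479427040 - 9404530*√409 ≈ 1.0837e+13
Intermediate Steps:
v(D) = √(-21 + D)
A(j, w) = √(-21 + j) + 1471*w (A(j, w) = 1471*w + √(-21 + j) = √(-21 + j) + 1471*w)
(-1248347 - 3453918)*(-2975512 + A(1657, 456)) = (-1248347 - 3453918)*(-2975512 + (√(-21 + 1657) + 1471*456)) = -4702265*(-2975512 + (√1636 + 670776)) = -4702265*(-2975512 + (2*√409 + 670776)) = -4702265*(-2975512 + (670776 + 2*√409)) = -4702265*(-2304736 + 2*√409) = 10837479427040 - 9404530*√409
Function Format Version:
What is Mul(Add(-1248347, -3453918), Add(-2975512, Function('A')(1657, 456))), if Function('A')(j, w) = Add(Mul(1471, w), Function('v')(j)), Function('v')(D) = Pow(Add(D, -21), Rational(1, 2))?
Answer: Add(10837479427040, Mul(-9404530, Pow(409, Rational(1, 2)))) ≈ 1.0837e+13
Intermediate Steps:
Function('v')(D) = Pow(Add(-21, D), Rational(1, 2))
Function('A')(j, w) = Add(Pow(Add(-21, j), Rational(1, 2)), Mul(1471, w)) (Function('A')(j, w) = Add(Mul(1471, w), Pow(Add(-21, j), Rational(1, 2))) = Add(Pow(Add(-21, j), Rational(1, 2)), Mul(1471, w)))
Mul(Add(-1248347, -3453918), Add(-2975512, Function('A')(1657, 456))) = Mul(Add(-1248347, -3453918), Add(-2975512, Add(Pow(Add(-21, 1657), Rational(1, 2)), Mul(1471, 456)))) = Mul(-4702265, Add(-2975512, Add(Pow(1636, Rational(1, 2)), 670776))) = Mul(-4702265, Add(-2975512, Add(Mul(2, Pow(409, Rational(1, 2))), 670776))) = Mul(-4702265, Add(-2975512, Add(670776, Mul(2, Pow(409, Rational(1, 2)))))) = Mul(-4702265, Add(-2304736, Mul(2, Pow(409, Rational(1, 2))))) = Add(10837479427040, Mul(-9404530, Pow(409, Rational(1, 2))))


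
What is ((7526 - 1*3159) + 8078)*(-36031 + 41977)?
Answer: 73997970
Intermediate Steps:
((7526 - 1*3159) + 8078)*(-36031 + 41977) = ((7526 - 3159) + 8078)*5946 = (4367 + 8078)*5946 = 12445*5946 = 73997970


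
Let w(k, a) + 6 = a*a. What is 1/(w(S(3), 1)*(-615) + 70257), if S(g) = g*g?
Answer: 1/73332 ≈ 1.3637e-5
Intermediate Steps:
S(g) = g**2
w(k, a) = -6 + a**2 (w(k, a) = -6 + a*a = -6 + a**2)
1/(w(S(3), 1)*(-615) + 70257) = 1/((-6 + 1**2)*(-615) + 70257) = 1/((-6 + 1)*(-615) + 70257) = 1/(-5*(-615) + 70257) = 1/(3075 + 70257) = 1/73332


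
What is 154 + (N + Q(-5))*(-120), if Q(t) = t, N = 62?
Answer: -6686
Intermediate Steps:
154 + (N + Q(-5))*(-120) = 154 + (62 - 5)*(-120) = 154 + 57*(-120) = 154 - 6840 = -6686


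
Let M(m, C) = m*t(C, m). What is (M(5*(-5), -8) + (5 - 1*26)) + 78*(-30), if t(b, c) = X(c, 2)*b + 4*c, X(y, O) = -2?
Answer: -261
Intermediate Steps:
t(b, c) = -2*b + 4*c
M(m, C) = m*(-2*C + 4*m)
(M(5*(-5), -8) + (5 - 1*26)) + 78*(-30) = (2*(5*(-5))*(-1*(-8) + 2*(5*(-5))) + (5 - 1*26)) + 78*(-30) = (2*(-25)*(8 + 2*(-25)) + (5 - 26)) - 2340 = (2*(-25)*(8 - 50) - 21) - 2340 = (2*(-25)*(-42) - 21) - 2340 = (2100 - 21) - 2340 = 2079 - 2340 = -261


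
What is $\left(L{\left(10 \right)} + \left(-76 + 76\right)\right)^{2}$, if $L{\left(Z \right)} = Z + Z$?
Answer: $400$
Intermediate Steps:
$L{\left(Z \right)} = 2 Z$
$\left(L{\left(10 \right)} + \left(-76 + 76\right)\right)^{2} = \left(2 \cdot 10 + \left(-76 + 76\right)\right)^{2} = \left(20 + 0\right)^{2} = 20^{2} = 400$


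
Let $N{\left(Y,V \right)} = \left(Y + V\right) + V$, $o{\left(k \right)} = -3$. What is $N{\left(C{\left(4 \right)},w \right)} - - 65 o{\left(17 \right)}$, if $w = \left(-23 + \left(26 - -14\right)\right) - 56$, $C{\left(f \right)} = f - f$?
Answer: $-273$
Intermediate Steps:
$C{\left(f \right)} = 0$
$w = -39$ ($w = \left(-23 + \left(26 + 14\right)\right) - 56 = \left(-23 + 40\right) - 56 = 17 - 56 = -39$)
$N{\left(Y,V \right)} = Y + 2 V$ ($N{\left(Y,V \right)} = \left(V + Y\right) + V = Y + 2 V$)
$N{\left(C{\left(4 \right)},w \right)} - - 65 o{\left(17 \right)} = \left(0 + 2 \left(-39\right)\right) - \left(-65\right) \left(-3\right) = \left(0 - 78\right) - 195 = -78 - 195 = -273$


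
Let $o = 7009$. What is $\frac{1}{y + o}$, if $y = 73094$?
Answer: $\frac{1}{80103} \approx 1.2484 \cdot 10^{-5}$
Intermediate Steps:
$\frac{1}{y + o} = \frac{1}{73094 + 7009} = \frac{1}{80103}$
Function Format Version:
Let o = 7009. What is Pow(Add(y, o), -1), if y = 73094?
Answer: Rational(1, 80103) ≈ 1.2484e-5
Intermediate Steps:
Pow(Add(y, o), -1) = Pow(Add(73094, 7009), -1) = Pow(80103, -1) = Rational(1, 80103)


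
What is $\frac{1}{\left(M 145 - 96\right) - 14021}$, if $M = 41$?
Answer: $- \frac{1}{8172} \approx -0.00012237$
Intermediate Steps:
$\frac{1}{\left(M 145 - 96\right) - 14021} = \frac{1}{\left(41 \cdot 145 - 96\right) - 14021} = \frac{1}{\left(5945 - 96\right) - 14021} = \frac{1}{5849 - 14021} = \frac{1}{-8172} = - \frac{1}{8172}$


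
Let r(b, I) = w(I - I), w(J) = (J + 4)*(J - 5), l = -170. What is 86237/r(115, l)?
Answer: -86237/20 ≈ -4311.9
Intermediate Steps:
w(J) = (-5 + J)*(4 + J) (w(J) = (4 + J)*(-5 + J) = (-5 + J)*(4 + J))
r(b, I) = -20 (r(b, I) = -20 + (I - I)² - (I - I) = -20 + 0² - 1*0 = -20 + 0 + 0 = -20)
86237/r(115, l) = 86237/(-20) = 86237*(-1/20) = -86237/20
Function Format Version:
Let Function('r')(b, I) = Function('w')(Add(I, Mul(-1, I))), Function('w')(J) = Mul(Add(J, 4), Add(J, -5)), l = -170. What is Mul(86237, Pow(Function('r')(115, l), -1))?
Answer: Rational(-86237, 20) ≈ -4311.9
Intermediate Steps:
Function('w')(J) = Mul(Add(-5, J), Add(4, J)) (Function('w')(J) = Mul(Add(4, J), Add(-5, J)) = Mul(Add(-5, J), Add(4, J)))
Function('r')(b, I) = -20 (Function('r')(b, I) = Add(-20, Pow(Add(I, Mul(-1, I)), 2), Mul(-1, Add(I, Mul(-1, I)))) = Add(-20, Pow(0, 2), Mul(-1, 0)) = Add(-20, 0, 0) = -20)
Mul(86237, Pow(Function('r')(115, l), -1)) = Mul(86237, Pow(-20, -1)) = Mul(86237, Rational(-1, 20)) = Rational(-86237, 20)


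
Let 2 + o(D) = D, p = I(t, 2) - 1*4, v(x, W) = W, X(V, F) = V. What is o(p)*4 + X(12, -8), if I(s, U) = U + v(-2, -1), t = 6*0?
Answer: -8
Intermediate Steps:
t = 0
I(s, U) = -1 + U (I(s, U) = U - 1 = -1 + U)
p = -3 (p = (-1 + 2) - 1*4 = 1 - 4 = -3)
o(D) = -2 + D
o(p)*4 + X(12, -8) = (-2 - 3)*4 + 12 = -5*4 + 12 = -20 + 12 = -8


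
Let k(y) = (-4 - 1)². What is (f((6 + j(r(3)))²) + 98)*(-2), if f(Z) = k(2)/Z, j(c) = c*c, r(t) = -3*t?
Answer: -1483574/7569 ≈ -196.01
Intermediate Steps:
j(c) = c²
k(y) = 25 (k(y) = (-5)² = 25)
f(Z) = 25/Z
(f((6 + j(r(3)))²) + 98)*(-2) = (25/((6 + (-3*3)²)²) + 98)*(-2) = (25/((6 + (-9)²)²) + 98)*(-2) = (25/((6 + 81)²) + 98)*(-2) = (25/(87²) + 98)*(-2) = (25/7569 + 98)*(-2) = (741787/7569)*(-2) = -1483574/7569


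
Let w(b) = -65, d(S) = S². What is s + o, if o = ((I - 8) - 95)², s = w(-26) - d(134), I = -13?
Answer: -4565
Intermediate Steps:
s = -18021 (s = -65 - 1*134² = -65 - 1*17956 = -65 - 17956 = -18021)
o = 13456 (o = ((-13 - 8) - 95)² = (-21 - 95)² = (-116)² = 13456)
s + o = -18021 + 13456 = -4565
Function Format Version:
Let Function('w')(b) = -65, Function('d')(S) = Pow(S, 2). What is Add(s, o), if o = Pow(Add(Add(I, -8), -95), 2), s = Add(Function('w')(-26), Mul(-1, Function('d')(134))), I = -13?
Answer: -4565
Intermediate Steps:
s = -18021 (s = Add(-65, Mul(-1, Pow(134, 2))) = Add(-65, Mul(-1, 17956)) = Add(-65, -17956) = -18021)
o = 13456 (o = Pow(Add(Add(-13, -8), -95), 2) = Pow(Add(-21, -95), 2) = Pow(-116, 2) = 13456)
Add(s, o) = Add(-18021, 13456) = -4565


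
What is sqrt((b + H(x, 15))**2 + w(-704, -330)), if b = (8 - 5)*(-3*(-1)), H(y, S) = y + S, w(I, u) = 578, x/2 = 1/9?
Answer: sqrt(94342)/9 ≈ 34.128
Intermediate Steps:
x = 2/9 ≈ 0.22222
H(y, S) = S + y
b = 9 (b = 3*3 = 9)
sqrt((b + H(x, 15))**2 + w(-704, -330)) = sqrt((9 + (15 + 2/9))**2 + 578) = sqrt((9 + 137/9)**2 + 578) = sqrt((218/9)**2 + 578) = sqrt(47524/81 + 578) = sqrt(94342/81) = sqrt(94342)/9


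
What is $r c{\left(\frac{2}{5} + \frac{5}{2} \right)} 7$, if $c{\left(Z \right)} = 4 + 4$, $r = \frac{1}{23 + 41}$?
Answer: $\frac{7}{8} \approx 0.875$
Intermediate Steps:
$r = \frac{1}{64} \approx 0.015625$
$c{\left(Z \right)} = 8$
$r c{\left(\frac{2}{5} + \frac{5}{2} \right)} 7 = \frac{1}{64} \cdot 8 \cdot 7 = \frac{1}{8} \cdot 7 = \frac{7}{8}$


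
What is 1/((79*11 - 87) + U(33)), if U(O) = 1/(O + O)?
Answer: 66/51613 ≈ 0.0012787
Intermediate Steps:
U(O) = 1/(2*O)
1/((79*11 - 87) + U(33)) = 1/((79*11 - 87) + (½)/33) = 1/((869 - 87) + (½)*(1/33)) = 1/(782 + 1/66) = 1/(51613/66) = 66/51613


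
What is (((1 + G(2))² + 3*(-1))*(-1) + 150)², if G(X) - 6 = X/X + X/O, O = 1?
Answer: 2809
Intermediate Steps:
G(X) = 7 + X (G(X) = 6 + (X/X + X/1) = 6 + (1 + X*1) = 6 + (1 + X) = 7 + X)
(((1 + G(2))² + 3*(-1))*(-1) + 150)² = (((1 + (7 + 2))² + 3*(-1))*(-1) + 150)² = (((1 + 9)² - 3)*(-1) + 150)² = ((10² - 3)*(-1) + 150)² = ((100 - 3)*(-1) + 150)² = (97*(-1) + 150)² = (-97 + 150)² = 53² = 2809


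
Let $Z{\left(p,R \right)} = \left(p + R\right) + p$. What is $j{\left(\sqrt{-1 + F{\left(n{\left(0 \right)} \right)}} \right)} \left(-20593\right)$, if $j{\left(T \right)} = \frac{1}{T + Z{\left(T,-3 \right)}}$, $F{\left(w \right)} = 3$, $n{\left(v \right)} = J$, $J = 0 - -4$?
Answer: $- \frac{20593}{3} - \frac{20593 \sqrt{2}}{3} \approx -16572.0$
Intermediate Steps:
$J = 4$ ($J = 0 + 4 = 4$)
$n{\left(v \right)} = 4$
$Z{\left(p,R \right)} = R + 2 p$ ($Z{\left(p,R \right)} = \left(R + p\right) + p = R + 2 p$)
$j{\left(T \right)} = \frac{1}{-3 + 3 T}$ ($j{\left(T \right)} = \frac{1}{T + \left(-3 + 2 T\right)} = \frac{1}{-3 + 3 T}$)
$j{\left(\sqrt{-1 + F{\left(n{\left(0 \right)} \right)}} \right)} \left(-20593\right) = \frac{1}{3 \left(-1 + \sqrt{-1 + 3}\right)} \left(-20593\right) = \frac{1}{3 \left(-1 + \sqrt{2}\right)} \left(-20593\right) = - \frac{20593}{3 \left(-1 + \sqrt{2}\right)}$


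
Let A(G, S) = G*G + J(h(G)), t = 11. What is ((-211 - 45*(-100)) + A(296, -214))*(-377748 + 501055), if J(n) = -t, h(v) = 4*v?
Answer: 11331173458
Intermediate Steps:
J(n) = -11 (J(n) = -1*11 = -11)
A(G, S) = -11 + G² (A(G, S) = G*G - 11 = G² - 11 = -11 + G²)
((-211 - 45*(-100)) + A(296, -214))*(-377748 + 501055) = ((-211 - 45*(-100)) + (-11 + 296²))*(-377748 + 501055) = ((-211 + 4500) + (-11 + 87616))*123307 = (4289 + 87605)*123307 = 91894*123307 = 11331173458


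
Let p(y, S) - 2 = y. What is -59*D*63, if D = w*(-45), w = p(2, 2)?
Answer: 669060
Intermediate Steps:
p(y, S) = 2 + y
w = 4 (w = 2 + 2 = 4)
D = -180 (D = 4*(-45) = -180)
-59*D*63 = -59*(-180)*63 = 10620*63 = 669060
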